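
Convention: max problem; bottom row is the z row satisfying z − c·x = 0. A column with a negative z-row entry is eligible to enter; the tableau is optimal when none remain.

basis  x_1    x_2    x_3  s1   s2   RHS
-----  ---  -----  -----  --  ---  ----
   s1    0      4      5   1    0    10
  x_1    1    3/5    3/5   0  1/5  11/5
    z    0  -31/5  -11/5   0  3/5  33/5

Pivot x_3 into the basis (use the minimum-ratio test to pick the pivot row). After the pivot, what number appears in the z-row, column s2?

Ratio test on column x_3 — row 1: 10/5 = 2; row 2: (11/5)/(3/5) = 11/3. Minimum is 2 at row 1 (s1 leaves); pivot element 5.
Divide row 1 by 5; eliminate column x_3 from the other rows.
z-row update in column s2: 3/5 − (-11/5)·0 = 3/5.

3/5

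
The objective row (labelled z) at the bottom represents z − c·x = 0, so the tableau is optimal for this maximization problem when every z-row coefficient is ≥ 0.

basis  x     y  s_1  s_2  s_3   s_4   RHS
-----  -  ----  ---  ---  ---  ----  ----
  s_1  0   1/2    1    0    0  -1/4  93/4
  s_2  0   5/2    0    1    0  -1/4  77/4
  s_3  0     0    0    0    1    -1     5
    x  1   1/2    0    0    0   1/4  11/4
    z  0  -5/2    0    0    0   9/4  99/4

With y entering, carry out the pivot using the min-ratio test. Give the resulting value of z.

77/2

Ratio test on column y — row 1: (93/4)/(1/2) = 93/2; row 2: (77/4)/(5/2) = 77/10; row 3: entry 0 ≤ 0; row 4: (11/4)/(1/2) = 11/2. Minimum is 11/2 at row 4 (x leaves); pivot element 1/2.
Pivot on row 4; the z-row RHS becomes 99/4 − (-5/2)·(11/2) = 77/2.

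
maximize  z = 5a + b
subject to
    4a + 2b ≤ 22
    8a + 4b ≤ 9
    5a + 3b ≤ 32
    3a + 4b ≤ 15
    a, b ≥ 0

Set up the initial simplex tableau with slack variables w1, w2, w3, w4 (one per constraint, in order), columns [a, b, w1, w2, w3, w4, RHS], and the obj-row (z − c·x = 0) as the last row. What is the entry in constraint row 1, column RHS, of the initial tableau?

22

The RHS of constraint 1 is b_1 = 22.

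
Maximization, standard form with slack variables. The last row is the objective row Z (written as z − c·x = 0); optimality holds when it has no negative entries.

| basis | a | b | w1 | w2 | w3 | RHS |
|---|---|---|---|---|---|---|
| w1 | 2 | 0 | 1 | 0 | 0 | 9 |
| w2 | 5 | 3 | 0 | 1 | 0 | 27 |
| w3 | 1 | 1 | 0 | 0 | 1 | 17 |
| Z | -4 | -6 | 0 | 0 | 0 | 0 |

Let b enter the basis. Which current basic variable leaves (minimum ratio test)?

Column b entries and ratios — w1: 0 ≤ 0, skip; w2: 27/3 = 9; w3: 17/1 = 17.
Smallest ratio is 9 in the row of w2, so w2 leaves.

w2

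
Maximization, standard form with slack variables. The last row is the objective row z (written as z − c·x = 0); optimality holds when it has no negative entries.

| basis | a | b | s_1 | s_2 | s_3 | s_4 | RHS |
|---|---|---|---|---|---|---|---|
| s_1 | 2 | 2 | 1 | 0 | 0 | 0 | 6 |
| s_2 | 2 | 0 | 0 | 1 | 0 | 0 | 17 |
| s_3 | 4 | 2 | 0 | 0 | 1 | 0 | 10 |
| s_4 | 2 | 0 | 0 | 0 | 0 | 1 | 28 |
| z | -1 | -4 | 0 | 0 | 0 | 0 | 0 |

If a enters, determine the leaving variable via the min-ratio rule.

s_3

Column a entries and ratios — s_1: 6/2 = 3; s_2: 17/2 = 17/2; s_3: 10/4 = 5/2; s_4: 28/2 = 14.
Smallest ratio is 5/2 in the row of s_3, so s_3 leaves.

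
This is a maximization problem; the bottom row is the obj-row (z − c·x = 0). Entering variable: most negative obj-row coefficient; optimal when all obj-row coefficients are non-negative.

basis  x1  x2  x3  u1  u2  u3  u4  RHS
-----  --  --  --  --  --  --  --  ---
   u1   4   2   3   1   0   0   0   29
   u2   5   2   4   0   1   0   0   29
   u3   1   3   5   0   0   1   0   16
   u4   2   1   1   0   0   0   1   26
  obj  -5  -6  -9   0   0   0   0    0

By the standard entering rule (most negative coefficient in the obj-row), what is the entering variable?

x3

Negative obj-row entries: x1: -5, x2: -6, x3: -9.
The most negative is -9 in column x3, so x3 enters.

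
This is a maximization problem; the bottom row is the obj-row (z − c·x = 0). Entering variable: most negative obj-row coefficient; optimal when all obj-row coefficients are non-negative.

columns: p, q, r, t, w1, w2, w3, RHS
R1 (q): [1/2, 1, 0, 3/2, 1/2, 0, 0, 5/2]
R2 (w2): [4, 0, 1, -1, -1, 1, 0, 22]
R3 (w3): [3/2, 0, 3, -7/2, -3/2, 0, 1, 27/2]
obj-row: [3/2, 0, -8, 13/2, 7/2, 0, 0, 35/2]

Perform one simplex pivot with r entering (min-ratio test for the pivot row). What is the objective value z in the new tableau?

107/2

Ratio test on column r — row 1: entry 0 ≤ 0; row 2: 22/1 = 22; row 3: (27/2)/3 = 9/2. Minimum is 9/2 at row 3 (w3 leaves); pivot element 3.
Pivot on row 3; the obj-row RHS becomes 35/2 − (-8)·(9/2) = 107/2.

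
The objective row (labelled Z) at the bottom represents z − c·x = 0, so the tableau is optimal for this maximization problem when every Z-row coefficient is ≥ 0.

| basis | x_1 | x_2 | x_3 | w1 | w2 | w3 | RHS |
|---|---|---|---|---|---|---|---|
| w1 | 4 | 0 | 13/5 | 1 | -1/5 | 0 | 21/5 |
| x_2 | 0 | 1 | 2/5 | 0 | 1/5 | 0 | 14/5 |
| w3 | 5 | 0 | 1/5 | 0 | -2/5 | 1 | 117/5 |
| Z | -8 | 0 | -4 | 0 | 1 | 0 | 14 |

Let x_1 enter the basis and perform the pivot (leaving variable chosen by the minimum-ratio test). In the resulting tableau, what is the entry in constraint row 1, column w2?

-1/20

Ratio test on column x_1 — row 1: (21/5)/4 = 21/20; row 2: entry 0 ≤ 0; row 3: (117/5)/5 = 117/25. Minimum is 21/20 at row 1 (w1 leaves); pivot element 4.
Divide row 1 by 4; eliminate column x_1 from the other rows.
In the new row 1, the w2 entry is the old entry divided by the pivot: (-1/5)/4 = -1/20.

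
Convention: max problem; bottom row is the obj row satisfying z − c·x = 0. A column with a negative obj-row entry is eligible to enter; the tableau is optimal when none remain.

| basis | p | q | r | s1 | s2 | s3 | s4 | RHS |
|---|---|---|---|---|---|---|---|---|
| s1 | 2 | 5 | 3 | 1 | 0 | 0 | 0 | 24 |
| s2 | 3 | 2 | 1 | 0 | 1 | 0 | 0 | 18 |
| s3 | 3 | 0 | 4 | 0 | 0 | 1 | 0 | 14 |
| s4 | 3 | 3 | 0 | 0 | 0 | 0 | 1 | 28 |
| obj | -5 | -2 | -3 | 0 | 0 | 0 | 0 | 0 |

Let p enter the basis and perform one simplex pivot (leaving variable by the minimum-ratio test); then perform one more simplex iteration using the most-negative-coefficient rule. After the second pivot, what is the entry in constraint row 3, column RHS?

Ratio test on column p — row 1: 24/2 = 12; row 2: 18/3 = 6; row 3: 14/3 = 14/3; row 4: 28/3 = 28/3. Minimum is 14/3 at row 3 (s3 leaves); pivot element 3.
Divide row 3 by 3; eliminate column p from the other rows.
Second iteration: most negative obj-row entry is -2 in column q, so q enters.
Ratio test on column q — row 1: (44/3)/5 = 44/15; row 2: 4/2 = 2; row 3: entry 0 ≤ 0; row 4: 14/3 = 14/3. Minimum is 2 at row 2 (s2 leaves); pivot element 2.
Divide row 2 by 2; eliminate column q from the other rows.
After both pivots, the entry at constraint row 3, column RHS is 14/3.

14/3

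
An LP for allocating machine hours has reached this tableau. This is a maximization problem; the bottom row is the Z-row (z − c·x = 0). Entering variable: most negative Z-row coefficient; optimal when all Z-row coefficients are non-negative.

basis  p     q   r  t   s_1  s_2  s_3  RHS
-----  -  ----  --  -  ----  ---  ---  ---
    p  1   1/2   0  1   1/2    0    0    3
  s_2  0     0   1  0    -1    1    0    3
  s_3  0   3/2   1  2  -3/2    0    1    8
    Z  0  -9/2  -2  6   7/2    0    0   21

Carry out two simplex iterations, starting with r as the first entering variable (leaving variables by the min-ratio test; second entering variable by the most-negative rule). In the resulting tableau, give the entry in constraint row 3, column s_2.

-2/3

Ratio test on column r — row 1: entry 0 ≤ 0; row 2: 3/1 = 3; row 3: 8/1 = 8. Minimum is 3 at row 2 (s_2 leaves); pivot element 1.
Divide row 2 by 1; eliminate column r from the other rows.
Second iteration: most negative Z-row entry is -9/2 in column q, so q enters.
Ratio test on column q — row 1: 3/(1/2) = 6; row 2: entry 0 ≤ 0; row 3: 5/(3/2) = 10/3. Minimum is 10/3 at row 3 (s_3 leaves); pivot element 3/2.
Divide row 3 by 3/2; eliminate column q from the other rows.
After both pivots, the entry at constraint row 3, column s_2 is -2/3.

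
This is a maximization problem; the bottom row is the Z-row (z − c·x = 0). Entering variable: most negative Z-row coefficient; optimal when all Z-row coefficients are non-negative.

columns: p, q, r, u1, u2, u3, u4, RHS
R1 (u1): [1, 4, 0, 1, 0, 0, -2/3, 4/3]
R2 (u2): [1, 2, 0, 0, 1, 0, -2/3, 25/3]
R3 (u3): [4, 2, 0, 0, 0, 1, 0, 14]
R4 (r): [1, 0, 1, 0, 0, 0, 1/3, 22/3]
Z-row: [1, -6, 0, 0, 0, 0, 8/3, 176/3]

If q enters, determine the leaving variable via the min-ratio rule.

Column q entries and ratios — u1: (4/3)/4 = 1/3; u2: (25/3)/2 = 25/6; u3: 14/2 = 7; r: 0 ≤ 0, skip.
Smallest ratio is 1/3 in the row of u1, so u1 leaves.

u1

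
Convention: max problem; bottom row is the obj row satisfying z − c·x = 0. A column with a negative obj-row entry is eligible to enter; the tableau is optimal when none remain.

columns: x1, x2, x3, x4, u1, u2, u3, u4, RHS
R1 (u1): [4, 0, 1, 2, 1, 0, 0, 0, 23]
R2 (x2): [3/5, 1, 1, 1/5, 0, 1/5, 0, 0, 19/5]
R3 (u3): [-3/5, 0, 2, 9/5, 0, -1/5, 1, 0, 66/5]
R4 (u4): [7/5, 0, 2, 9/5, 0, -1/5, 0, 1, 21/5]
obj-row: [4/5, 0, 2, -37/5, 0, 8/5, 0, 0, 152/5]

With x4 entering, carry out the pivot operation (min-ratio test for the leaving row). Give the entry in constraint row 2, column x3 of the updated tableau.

7/9

Ratio test on column x4 — row 1: 23/2 = 23/2; row 2: (19/5)/(1/5) = 19; row 3: (66/5)/(9/5) = 22/3; row 4: (21/5)/(9/5) = 7/3. Minimum is 7/3 at row 4 (u4 leaves); pivot element 9/5.
Divide row 4 by 9/5; eliminate column x4 from the other rows.
Row 2 update in column x3: 1 − (1/5)·(10/9) = 7/9.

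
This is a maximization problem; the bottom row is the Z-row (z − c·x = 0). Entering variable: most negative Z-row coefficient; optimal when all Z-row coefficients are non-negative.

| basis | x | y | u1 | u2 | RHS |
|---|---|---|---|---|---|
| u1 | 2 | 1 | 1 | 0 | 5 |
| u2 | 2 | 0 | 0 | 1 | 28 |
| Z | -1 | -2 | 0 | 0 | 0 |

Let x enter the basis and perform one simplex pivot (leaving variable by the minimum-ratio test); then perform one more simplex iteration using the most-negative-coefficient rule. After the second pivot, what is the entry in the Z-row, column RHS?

10

Ratio test on column x — row 1: 5/2 = 5/2; row 2: 28/2 = 14. Minimum is 5/2 at row 1 (u1 leaves); pivot element 2.
Divide row 1 by 2; eliminate column x from the other rows.
Second iteration: most negative Z-row entry is -3/2 in column y, so y enters.
Ratio test on column y — row 1: (5/2)/(1/2) = 5; row 2: entry -1 ≤ 0. Minimum is 5 at row 1 (x leaves); pivot element 1/2.
Divide row 1 by 1/2; eliminate column y from the other rows.
After both pivots, the entry at the Z-row, column RHS is 10.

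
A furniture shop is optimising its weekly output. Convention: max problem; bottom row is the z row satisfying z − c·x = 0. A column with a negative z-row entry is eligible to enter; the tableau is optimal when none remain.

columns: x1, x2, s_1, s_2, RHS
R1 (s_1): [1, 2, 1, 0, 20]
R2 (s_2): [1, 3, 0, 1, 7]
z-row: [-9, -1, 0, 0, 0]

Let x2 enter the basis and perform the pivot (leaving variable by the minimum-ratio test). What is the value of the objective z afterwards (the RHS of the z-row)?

Ratio test on column x2 — row 1: 20/2 = 10; row 2: 7/3 = 7/3. Minimum is 7/3 at row 2 (s_2 leaves); pivot element 3.
Pivot on row 2; the z-row RHS becomes 0 − (-1)·(7/3) = 7/3.

7/3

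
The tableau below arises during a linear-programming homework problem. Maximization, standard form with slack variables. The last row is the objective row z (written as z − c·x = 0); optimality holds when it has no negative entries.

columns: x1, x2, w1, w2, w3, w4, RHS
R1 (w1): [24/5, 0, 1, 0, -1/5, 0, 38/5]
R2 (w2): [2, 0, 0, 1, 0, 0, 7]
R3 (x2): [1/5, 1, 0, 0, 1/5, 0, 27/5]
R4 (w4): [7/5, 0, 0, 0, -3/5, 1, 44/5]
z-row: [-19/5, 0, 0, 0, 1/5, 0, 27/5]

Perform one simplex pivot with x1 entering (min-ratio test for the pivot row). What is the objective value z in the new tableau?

137/12

Ratio test on column x1 — row 1: (38/5)/(24/5) = 19/12; row 2: 7/2 = 7/2; row 3: (27/5)/(1/5) = 27; row 4: (44/5)/(7/5) = 44/7. Minimum is 19/12 at row 1 (w1 leaves); pivot element 24/5.
Pivot on row 1; the z-row RHS becomes 27/5 − (-19/5)·(19/12) = 137/12.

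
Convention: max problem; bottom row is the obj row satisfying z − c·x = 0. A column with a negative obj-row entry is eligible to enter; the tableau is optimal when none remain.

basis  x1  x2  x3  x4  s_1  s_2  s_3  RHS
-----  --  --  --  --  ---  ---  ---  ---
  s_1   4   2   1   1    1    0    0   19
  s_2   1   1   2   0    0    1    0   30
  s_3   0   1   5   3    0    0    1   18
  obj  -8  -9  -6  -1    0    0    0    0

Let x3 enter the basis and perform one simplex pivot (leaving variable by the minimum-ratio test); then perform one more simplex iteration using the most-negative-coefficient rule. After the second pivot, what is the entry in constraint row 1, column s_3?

Ratio test on column x3 — row 1: 19/1 = 19; row 2: 30/2 = 15; row 3: 18/5 = 18/5. Minimum is 18/5 at row 3 (s_3 leaves); pivot element 5.
Divide row 3 by 5; eliminate column x3 from the other rows.
Second iteration: most negative obj-row entry is -8 in column x1, so x1 enters.
Ratio test on column x1 — row 1: (77/5)/4 = 77/20; row 2: (114/5)/1 = 114/5; row 3: entry 0 ≤ 0. Minimum is 77/20 at row 1 (s_1 leaves); pivot element 4.
Divide row 1 by 4; eliminate column x1 from the other rows.
After both pivots, the entry at constraint row 1, column s_3 is -1/20.

-1/20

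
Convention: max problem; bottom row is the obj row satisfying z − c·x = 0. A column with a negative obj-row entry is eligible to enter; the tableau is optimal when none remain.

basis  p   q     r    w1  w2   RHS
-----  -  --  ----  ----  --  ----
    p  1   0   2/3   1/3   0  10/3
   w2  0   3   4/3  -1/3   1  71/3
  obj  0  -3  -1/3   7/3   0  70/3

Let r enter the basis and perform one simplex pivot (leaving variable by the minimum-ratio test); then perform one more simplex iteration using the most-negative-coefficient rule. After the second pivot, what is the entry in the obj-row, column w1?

Ratio test on column r — row 1: (10/3)/(2/3) = 5; row 2: (71/3)/(4/3) = 71/4. Minimum is 5 at row 1 (p leaves); pivot element 2/3.
Divide row 1 by 2/3; eliminate column r from the other rows.
Second iteration: most negative obj-row entry is -3 in column q, so q enters.
Ratio test on column q — row 1: entry 0 ≤ 0; row 2: 17/3 = 17/3. Minimum is 17/3 at row 2 (w2 leaves); pivot element 3.
Divide row 2 by 3; eliminate column q from the other rows.
After both pivots, the entry at the obj-row, column w1 is 3/2.

3/2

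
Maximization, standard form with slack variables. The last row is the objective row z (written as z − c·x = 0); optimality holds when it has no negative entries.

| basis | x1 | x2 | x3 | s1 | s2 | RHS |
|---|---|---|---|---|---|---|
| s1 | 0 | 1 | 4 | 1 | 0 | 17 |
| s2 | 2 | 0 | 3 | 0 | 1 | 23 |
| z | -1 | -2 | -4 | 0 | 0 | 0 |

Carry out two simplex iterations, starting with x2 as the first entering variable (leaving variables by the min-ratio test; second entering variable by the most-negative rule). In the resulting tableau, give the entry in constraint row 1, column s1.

1

Ratio test on column x2 — row 1: 17/1 = 17; row 2: entry 0 ≤ 0. Minimum is 17 at row 1 (s1 leaves); pivot element 1.
Divide row 1 by 1; eliminate column x2 from the other rows.
Second iteration: most negative z-row entry is -1 in column x1, so x1 enters.
Ratio test on column x1 — row 1: entry 0 ≤ 0; row 2: 23/2 = 23/2. Minimum is 23/2 at row 2 (s2 leaves); pivot element 2.
Divide row 2 by 2; eliminate column x1 from the other rows.
After both pivots, the entry at constraint row 1, column s1 is 1.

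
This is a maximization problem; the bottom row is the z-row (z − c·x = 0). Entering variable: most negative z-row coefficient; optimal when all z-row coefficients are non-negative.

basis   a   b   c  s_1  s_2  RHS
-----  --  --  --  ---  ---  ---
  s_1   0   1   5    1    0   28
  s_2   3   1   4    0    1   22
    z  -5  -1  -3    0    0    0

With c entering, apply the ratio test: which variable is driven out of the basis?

Column c entries and ratios — s_1: 28/5 = 28/5; s_2: 22/4 = 11/2.
Smallest ratio is 11/2 in the row of s_2, so s_2 leaves.

s_2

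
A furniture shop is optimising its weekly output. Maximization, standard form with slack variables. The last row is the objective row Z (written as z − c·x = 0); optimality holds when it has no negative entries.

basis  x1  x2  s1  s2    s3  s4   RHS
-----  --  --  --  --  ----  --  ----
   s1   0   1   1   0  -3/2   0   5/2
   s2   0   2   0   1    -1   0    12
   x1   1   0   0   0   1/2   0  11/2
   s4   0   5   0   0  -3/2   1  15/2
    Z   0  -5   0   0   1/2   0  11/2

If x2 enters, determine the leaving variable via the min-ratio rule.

Column x2 entries and ratios — s1: (5/2)/1 = 5/2; s2: 12/2 = 6; x1: 0 ≤ 0, skip; s4: (15/2)/5 = 3/2.
Smallest ratio is 3/2 in the row of s4, so s4 leaves.

s4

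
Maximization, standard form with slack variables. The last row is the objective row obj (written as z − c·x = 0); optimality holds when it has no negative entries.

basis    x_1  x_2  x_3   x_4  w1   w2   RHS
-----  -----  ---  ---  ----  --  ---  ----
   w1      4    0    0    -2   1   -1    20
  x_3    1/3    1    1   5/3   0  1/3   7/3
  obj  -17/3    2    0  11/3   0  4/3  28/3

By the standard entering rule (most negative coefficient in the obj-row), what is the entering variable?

Negative obj-row entries: x_1: -17/3.
The most negative is -17/3 in column x_1, so x_1 enters.

x_1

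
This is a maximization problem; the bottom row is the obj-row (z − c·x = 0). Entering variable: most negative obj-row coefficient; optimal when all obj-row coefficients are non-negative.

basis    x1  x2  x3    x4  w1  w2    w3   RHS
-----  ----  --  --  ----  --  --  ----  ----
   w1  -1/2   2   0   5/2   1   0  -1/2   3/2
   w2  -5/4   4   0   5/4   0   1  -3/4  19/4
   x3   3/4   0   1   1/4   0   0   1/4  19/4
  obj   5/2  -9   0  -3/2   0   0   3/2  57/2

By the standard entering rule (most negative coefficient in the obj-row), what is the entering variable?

Negative obj-row entries: x2: -9, x4: -3/2.
The most negative is -9 in column x2, so x2 enters.

x2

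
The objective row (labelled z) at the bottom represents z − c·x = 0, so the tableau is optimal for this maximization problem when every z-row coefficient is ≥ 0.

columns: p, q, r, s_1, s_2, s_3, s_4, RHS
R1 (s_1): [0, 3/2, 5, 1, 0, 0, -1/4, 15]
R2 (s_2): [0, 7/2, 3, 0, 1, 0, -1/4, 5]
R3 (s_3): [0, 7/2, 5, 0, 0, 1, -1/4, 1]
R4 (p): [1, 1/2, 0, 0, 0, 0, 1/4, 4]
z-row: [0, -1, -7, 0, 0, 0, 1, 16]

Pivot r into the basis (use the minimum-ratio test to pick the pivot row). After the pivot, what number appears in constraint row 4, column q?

1/2

Ratio test on column r — row 1: 15/5 = 3; row 2: 5/3 = 5/3; row 3: 1/5 = 1/5; row 4: entry 0 ≤ 0. Minimum is 1/5 at row 3 (s_3 leaves); pivot element 5.
Divide row 3 by 5; eliminate column r from the other rows.
Row 4 update in column q: 1/2 − 0·(7/10) = 1/2.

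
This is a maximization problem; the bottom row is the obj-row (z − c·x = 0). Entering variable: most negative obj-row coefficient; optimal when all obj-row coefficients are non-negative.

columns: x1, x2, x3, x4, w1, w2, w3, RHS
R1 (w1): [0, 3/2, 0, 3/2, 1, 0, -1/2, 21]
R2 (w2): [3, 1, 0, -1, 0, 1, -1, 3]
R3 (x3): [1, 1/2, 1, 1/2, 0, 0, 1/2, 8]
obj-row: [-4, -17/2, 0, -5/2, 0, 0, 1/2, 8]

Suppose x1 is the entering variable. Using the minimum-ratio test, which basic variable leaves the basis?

Column x1 entries and ratios — w1: 0 ≤ 0, skip; w2: 3/3 = 1; x3: 8/1 = 8.
Smallest ratio is 1 in the row of w2, so w2 leaves.

w2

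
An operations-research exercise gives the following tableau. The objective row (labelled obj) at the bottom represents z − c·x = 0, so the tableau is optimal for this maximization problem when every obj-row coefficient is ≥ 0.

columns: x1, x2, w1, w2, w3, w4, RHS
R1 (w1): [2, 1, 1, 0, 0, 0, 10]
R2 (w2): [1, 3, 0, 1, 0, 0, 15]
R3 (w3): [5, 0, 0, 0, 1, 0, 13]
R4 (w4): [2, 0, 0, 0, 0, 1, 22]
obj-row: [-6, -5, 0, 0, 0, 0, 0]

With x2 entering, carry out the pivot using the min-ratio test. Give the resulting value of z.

Ratio test on column x2 — row 1: 10/1 = 10; row 2: 15/3 = 5; row 3: entry 0 ≤ 0; row 4: entry 0 ≤ 0. Minimum is 5 at row 2 (w2 leaves); pivot element 3.
Pivot on row 2; the obj-row RHS becomes 0 − (-5)·5 = 25.

25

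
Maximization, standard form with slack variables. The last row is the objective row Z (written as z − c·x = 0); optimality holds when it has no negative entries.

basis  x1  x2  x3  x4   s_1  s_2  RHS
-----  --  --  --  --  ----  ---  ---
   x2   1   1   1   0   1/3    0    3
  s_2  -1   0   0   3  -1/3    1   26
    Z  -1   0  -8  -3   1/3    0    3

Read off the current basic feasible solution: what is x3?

0

x3 is not in the basis, so in the current basic feasible solution x3 = 0.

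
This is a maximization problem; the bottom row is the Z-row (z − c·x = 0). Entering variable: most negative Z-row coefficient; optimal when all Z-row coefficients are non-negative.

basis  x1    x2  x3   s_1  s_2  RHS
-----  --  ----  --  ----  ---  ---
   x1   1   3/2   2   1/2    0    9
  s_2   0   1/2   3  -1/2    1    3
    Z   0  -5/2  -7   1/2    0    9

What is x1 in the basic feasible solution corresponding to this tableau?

9

x1 is basic (row 1); its value is the RHS of that row, 9.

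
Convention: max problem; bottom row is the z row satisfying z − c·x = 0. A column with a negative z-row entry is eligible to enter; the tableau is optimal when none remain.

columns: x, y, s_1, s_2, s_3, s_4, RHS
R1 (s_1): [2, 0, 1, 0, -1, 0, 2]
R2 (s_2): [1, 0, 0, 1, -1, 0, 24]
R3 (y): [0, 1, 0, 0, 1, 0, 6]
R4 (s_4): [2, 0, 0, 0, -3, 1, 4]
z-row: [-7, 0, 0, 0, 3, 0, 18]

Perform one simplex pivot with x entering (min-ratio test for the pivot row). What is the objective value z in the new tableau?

25

Ratio test on column x — row 1: 2/2 = 1; row 2: 24/1 = 24; row 3: entry 0 ≤ 0; row 4: 4/2 = 2. Minimum is 1 at row 1 (s_1 leaves); pivot element 2.
Pivot on row 1; the z-row RHS becomes 18 − (-7)·1 = 25.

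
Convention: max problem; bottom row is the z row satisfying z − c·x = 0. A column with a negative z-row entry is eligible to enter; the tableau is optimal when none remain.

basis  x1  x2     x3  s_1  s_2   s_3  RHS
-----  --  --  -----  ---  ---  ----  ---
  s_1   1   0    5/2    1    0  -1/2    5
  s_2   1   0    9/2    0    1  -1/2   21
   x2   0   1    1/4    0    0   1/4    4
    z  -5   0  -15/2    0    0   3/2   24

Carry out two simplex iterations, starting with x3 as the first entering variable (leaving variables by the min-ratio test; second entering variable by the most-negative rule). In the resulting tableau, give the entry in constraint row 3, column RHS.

Ratio test on column x3 — row 1: 5/(5/2) = 2; row 2: 21/(9/2) = 14/3; row 3: 4/(1/4) = 16. Minimum is 2 at row 1 (s_1 leaves); pivot element 5/2.
Divide row 1 by 5/2; eliminate column x3 from the other rows.
Second iteration: most negative z-row entry is -2 in column x1, so x1 enters.
Ratio test on column x1 — row 1: 2/(2/5) = 5; row 2: entry -4/5 ≤ 0; row 3: entry -1/10 ≤ 0. Minimum is 5 at row 1 (x3 leaves); pivot element 2/5.
Divide row 1 by 2/5; eliminate column x1 from the other rows.
After both pivots, the entry at constraint row 3, column RHS is 4.

4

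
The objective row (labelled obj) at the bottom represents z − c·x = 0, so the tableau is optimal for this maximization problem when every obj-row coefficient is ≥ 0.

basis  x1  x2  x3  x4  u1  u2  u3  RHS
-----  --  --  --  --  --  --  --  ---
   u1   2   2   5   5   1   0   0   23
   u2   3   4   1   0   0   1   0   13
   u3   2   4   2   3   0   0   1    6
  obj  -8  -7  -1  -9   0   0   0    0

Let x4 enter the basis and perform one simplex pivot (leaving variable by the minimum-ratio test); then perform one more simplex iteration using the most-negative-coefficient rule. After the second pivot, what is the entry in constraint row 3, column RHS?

Ratio test on column x4 — row 1: 23/5 = 23/5; row 2: entry 0 ≤ 0; row 3: 6/3 = 2. Minimum is 2 at row 3 (u3 leaves); pivot element 3.
Divide row 3 by 3; eliminate column x4 from the other rows.
Second iteration: most negative obj-row entry is -2 in column x1, so x1 enters.
Ratio test on column x1 — row 1: entry -4/3 ≤ 0; row 2: 13/3 = 13/3; row 3: 2/(2/3) = 3. Minimum is 3 at row 3 (x4 leaves); pivot element 2/3.
Divide row 3 by 2/3; eliminate column x1 from the other rows.
After both pivots, the entry at constraint row 3, column RHS is 3.

3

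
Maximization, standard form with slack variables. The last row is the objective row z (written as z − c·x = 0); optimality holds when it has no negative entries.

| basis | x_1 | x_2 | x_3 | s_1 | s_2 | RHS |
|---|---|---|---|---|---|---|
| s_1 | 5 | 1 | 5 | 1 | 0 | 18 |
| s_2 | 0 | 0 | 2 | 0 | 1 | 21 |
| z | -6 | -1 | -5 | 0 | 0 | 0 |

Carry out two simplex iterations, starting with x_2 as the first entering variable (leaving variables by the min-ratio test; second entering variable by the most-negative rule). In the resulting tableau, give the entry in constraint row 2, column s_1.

0

Ratio test on column x_2 — row 1: 18/1 = 18; row 2: entry 0 ≤ 0. Minimum is 18 at row 1 (s_1 leaves); pivot element 1.
Divide row 1 by 1; eliminate column x_2 from the other rows.
Second iteration: most negative z-row entry is -1 in column x_1, so x_1 enters.
Ratio test on column x_1 — row 1: 18/5 = 18/5; row 2: entry 0 ≤ 0. Minimum is 18/5 at row 1 (x_2 leaves); pivot element 5.
Divide row 1 by 5; eliminate column x_1 from the other rows.
After both pivots, the entry at constraint row 2, column s_1 is 0.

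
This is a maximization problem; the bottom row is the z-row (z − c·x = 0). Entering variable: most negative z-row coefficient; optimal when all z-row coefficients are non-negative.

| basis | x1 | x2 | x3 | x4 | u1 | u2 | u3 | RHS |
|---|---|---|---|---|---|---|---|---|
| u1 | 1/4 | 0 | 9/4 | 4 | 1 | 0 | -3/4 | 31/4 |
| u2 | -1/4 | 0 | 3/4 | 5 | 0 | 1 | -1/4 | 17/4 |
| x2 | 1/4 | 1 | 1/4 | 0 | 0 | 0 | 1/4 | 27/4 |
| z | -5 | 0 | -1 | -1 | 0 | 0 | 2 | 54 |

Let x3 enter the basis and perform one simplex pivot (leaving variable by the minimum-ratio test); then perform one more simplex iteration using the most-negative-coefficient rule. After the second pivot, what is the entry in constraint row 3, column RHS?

53/2

Ratio test on column x3 — row 1: (31/4)/(9/4) = 31/9; row 2: (17/4)/(3/4) = 17/3; row 3: (27/4)/(1/4) = 27. Minimum is 31/9 at row 1 (u1 leaves); pivot element 9/4.
Divide row 1 by 9/4; eliminate column x3 from the other rows.
Second iteration: most negative z-row entry is -44/9 in column x1, so x1 enters.
Ratio test on column x1 — row 1: (31/9)/(1/9) = 31; row 2: entry -1/3 ≤ 0; row 3: (53/9)/(2/9) = 53/2. Minimum is 53/2 at row 3 (x2 leaves); pivot element 2/9.
Divide row 3 by 2/9; eliminate column x1 from the other rows.
After both pivots, the entry at constraint row 3, column RHS is 53/2.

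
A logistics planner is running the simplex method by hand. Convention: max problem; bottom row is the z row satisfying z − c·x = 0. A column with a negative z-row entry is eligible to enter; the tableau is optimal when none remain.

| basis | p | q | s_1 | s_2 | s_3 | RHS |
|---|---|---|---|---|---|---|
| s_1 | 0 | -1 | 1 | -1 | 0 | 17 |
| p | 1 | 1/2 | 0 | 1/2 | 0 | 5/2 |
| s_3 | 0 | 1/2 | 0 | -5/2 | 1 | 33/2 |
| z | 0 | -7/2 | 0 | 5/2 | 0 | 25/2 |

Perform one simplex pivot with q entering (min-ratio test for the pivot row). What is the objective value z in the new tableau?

30

Ratio test on column q — row 1: entry -1 ≤ 0; row 2: (5/2)/(1/2) = 5; row 3: (33/2)/(1/2) = 33. Minimum is 5 at row 2 (p leaves); pivot element 1/2.
Pivot on row 2; the z-row RHS becomes 25/2 − (-7/2)·5 = 30.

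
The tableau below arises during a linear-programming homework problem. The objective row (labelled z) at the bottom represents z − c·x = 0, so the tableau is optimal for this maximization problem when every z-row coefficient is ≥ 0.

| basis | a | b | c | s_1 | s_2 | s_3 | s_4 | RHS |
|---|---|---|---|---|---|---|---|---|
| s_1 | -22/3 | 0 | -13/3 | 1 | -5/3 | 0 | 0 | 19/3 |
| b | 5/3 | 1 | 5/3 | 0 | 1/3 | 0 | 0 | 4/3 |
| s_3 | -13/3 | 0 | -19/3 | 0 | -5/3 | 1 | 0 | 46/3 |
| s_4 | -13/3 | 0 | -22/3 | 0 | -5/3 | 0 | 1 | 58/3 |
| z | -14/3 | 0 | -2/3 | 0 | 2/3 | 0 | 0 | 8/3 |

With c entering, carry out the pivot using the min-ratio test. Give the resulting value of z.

Ratio test on column c — row 1: entry -13/3 ≤ 0; row 2: (4/3)/(5/3) = 4/5; row 3: entry -19/3 ≤ 0; row 4: entry -22/3 ≤ 0. Minimum is 4/5 at row 2 (b leaves); pivot element 5/3.
Pivot on row 2; the z-row RHS becomes 8/3 − (-2/3)·(4/5) = 16/5.

16/5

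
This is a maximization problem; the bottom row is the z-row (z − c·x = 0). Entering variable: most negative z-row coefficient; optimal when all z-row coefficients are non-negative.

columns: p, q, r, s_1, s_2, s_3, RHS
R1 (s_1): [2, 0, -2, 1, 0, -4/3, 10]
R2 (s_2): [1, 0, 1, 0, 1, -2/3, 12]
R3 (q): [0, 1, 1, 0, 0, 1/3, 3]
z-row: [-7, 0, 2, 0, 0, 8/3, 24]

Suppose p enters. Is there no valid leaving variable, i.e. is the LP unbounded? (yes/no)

no

Column p has positive entries in row(s) 1, 2, so the ratio test bounds it — not unbounded.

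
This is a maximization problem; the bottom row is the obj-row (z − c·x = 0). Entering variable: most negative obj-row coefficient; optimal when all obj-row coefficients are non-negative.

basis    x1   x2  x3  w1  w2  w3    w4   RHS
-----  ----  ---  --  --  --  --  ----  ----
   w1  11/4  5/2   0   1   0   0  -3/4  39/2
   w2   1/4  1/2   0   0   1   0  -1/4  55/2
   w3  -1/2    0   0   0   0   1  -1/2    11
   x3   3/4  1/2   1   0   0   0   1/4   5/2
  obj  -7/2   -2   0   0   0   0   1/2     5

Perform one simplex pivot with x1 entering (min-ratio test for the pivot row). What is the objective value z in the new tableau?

50/3

Ratio test on column x1 — row 1: (39/2)/(11/4) = 78/11; row 2: (55/2)/(1/4) = 110; row 3: entry -1/2 ≤ 0; row 4: (5/2)/(3/4) = 10/3. Minimum is 10/3 at row 4 (x3 leaves); pivot element 3/4.
Pivot on row 4; the obj-row RHS becomes 5 − (-7/2)·(10/3) = 50/3.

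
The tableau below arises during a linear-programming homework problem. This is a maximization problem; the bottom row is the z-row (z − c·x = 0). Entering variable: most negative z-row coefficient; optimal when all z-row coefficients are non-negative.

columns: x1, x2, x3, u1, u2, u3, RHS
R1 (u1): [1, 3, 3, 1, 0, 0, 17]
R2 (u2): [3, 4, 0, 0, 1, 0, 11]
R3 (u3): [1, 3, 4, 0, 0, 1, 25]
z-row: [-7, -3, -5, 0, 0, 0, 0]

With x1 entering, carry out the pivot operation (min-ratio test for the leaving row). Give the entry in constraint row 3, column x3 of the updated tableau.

4

Ratio test on column x1 — row 1: 17/1 = 17; row 2: 11/3 = 11/3; row 3: 25/1 = 25. Minimum is 11/3 at row 2 (u2 leaves); pivot element 3.
Divide row 2 by 3; eliminate column x1 from the other rows.
Row 3 update in column x3: 4 − 1·0 = 4.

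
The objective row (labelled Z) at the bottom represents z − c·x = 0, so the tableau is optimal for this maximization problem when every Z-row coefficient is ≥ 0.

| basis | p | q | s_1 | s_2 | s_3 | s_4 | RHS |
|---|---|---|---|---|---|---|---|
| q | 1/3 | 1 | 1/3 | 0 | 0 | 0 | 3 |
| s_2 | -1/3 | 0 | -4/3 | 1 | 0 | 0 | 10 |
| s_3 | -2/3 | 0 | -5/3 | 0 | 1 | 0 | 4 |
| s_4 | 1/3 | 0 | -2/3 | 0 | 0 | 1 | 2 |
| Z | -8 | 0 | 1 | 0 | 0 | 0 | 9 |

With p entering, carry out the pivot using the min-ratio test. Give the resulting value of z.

Ratio test on column p — row 1: 3/(1/3) = 9; row 2: entry -1/3 ≤ 0; row 3: entry -2/3 ≤ 0; row 4: 2/(1/3) = 6. Minimum is 6 at row 4 (s_4 leaves); pivot element 1/3.
Pivot on row 4; the Z-row RHS becomes 9 − (-8)·6 = 57.

57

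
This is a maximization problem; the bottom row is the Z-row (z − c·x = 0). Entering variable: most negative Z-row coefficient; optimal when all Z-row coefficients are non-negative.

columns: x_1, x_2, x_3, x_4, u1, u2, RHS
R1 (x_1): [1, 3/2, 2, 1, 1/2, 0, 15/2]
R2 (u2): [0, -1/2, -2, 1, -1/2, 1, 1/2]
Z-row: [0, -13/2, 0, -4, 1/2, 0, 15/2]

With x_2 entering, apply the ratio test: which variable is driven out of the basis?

Column x_2 entries and ratios — x_1: (15/2)/(3/2) = 5; u2: -1/2 ≤ 0, skip.
Smallest ratio is 5 in the row of x_1, so x_1 leaves.

x_1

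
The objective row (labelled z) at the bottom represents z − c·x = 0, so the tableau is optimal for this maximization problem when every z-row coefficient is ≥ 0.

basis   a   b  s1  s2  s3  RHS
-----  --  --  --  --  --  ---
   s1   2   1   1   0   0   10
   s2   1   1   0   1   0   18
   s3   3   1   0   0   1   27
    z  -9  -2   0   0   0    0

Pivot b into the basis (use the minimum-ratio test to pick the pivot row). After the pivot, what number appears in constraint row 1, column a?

Ratio test on column b — row 1: 10/1 = 10; row 2: 18/1 = 18; row 3: 27/1 = 27. Minimum is 10 at row 1 (s1 leaves); pivot element 1.
Divide row 1 by 1; eliminate column b from the other rows.
In the new row 1, the a entry is the old entry divided by the pivot: 2/1 = 2.

2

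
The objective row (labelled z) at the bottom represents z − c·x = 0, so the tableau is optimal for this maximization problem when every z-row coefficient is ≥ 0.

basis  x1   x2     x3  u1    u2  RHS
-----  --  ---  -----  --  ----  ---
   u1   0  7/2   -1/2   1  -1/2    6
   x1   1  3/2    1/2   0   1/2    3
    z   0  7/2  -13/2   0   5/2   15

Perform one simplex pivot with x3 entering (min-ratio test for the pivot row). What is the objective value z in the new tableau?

Ratio test on column x3 — row 1: entry -1/2 ≤ 0; row 2: 3/(1/2) = 6. Minimum is 6 at row 2 (x1 leaves); pivot element 1/2.
Pivot on row 2; the z-row RHS becomes 15 − (-13/2)·6 = 54.

54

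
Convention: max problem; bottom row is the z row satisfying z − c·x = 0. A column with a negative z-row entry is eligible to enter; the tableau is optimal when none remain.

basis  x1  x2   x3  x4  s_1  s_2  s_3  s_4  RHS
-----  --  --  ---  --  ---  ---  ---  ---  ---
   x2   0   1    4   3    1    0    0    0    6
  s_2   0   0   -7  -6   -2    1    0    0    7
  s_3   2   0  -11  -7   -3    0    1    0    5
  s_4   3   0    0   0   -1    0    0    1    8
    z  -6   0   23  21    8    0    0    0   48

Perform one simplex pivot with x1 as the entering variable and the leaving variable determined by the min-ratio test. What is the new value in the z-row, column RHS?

Ratio test on column x1 — row 1: entry 0 ≤ 0; row 2: entry 0 ≤ 0; row 3: 5/2 = 5/2; row 4: 8/3 = 8/3. Minimum is 5/2 at row 3 (s_3 leaves); pivot element 2.
Divide row 3 by 2; eliminate column x1 from the other rows.
z-row update in column RHS: 48 − (-6)·(5/2) = 63.

63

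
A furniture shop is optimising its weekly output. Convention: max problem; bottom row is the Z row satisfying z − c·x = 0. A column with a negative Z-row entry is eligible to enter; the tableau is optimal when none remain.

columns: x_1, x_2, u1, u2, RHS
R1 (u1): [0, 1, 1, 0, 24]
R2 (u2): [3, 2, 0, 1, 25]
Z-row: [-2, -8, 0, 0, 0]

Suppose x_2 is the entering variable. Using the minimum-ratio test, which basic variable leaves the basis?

Column x_2 entries and ratios — u1: 24/1 = 24; u2: 25/2 = 25/2.
Smallest ratio is 25/2 in the row of u2, so u2 leaves.

u2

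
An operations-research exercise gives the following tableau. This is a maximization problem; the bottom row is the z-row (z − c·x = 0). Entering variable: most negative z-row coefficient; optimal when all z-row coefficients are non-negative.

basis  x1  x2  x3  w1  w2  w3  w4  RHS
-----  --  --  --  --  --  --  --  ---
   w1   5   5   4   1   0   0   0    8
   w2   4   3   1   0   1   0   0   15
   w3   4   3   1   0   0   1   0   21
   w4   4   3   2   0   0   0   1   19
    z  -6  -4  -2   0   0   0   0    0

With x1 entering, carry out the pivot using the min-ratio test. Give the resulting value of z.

48/5

Ratio test on column x1 — row 1: 8/5 = 8/5; row 2: 15/4 = 15/4; row 3: 21/4 = 21/4; row 4: 19/4 = 19/4. Minimum is 8/5 at row 1 (w1 leaves); pivot element 5.
Pivot on row 1; the z-row RHS becomes 0 − (-6)·(8/5) = 48/5.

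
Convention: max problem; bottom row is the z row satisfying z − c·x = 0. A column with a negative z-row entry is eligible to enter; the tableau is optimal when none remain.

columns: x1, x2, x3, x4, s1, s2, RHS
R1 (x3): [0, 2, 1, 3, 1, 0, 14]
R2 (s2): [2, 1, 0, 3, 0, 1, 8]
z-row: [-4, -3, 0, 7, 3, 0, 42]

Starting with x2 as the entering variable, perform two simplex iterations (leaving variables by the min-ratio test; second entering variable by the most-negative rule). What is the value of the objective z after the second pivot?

65

Ratio test on column x2 — row 1: 14/2 = 7; row 2: 8/1 = 8. Minimum is 7 at row 1 (x3 leaves); pivot element 2.
Pivot on row 1; the z-row RHS becomes 42 − (-3)·7 = 63.
Next entering variable (most negative z-row entry -4): x1.
Ratio test on column x1 — row 1: entry 0 ≤ 0; row 2: 1/2 = 1/2. Minimum is 1/2 at row 2 (s2 leaves); pivot element 2.
After the second pivot the z-row RHS is 63 − (-4)·(1/2) = 65.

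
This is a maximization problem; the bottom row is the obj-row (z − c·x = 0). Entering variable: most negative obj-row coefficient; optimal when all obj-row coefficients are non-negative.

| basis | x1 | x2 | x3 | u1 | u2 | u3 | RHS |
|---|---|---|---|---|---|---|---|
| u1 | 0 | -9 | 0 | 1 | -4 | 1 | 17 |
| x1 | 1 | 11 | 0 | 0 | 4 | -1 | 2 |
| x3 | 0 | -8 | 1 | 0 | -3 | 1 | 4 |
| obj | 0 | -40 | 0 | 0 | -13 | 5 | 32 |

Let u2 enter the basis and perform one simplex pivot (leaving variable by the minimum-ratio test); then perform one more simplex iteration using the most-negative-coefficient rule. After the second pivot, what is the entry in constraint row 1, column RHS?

Ratio test on column u2 — row 1: entry -4 ≤ 0; row 2: 2/4 = 1/2; row 3: entry -3 ≤ 0. Minimum is 1/2 at row 2 (x1 leaves); pivot element 4.
Divide row 2 by 4; eliminate column u2 from the other rows.
Second iteration: most negative obj-row entry is -17/4 in column x2, so x2 enters.
Ratio test on column x2 — row 1: 19/2 = 19/2; row 2: (1/2)/(11/4) = 2/11; row 3: (11/2)/(1/4) = 22. Minimum is 2/11 at row 2 (u2 leaves); pivot element 11/4.
Divide row 2 by 11/4; eliminate column x2 from the other rows.
After both pivots, the entry at constraint row 1, column RHS is 205/11.

205/11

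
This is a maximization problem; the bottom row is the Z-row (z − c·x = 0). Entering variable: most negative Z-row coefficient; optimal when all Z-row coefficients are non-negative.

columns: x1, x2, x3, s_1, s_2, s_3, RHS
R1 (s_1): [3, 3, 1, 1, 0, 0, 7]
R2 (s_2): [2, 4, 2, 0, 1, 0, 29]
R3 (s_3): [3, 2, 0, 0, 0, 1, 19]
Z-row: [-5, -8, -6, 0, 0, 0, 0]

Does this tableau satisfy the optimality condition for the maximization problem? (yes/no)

no

The Z-row has a negative entry -8 in column x2, so it is not optimal.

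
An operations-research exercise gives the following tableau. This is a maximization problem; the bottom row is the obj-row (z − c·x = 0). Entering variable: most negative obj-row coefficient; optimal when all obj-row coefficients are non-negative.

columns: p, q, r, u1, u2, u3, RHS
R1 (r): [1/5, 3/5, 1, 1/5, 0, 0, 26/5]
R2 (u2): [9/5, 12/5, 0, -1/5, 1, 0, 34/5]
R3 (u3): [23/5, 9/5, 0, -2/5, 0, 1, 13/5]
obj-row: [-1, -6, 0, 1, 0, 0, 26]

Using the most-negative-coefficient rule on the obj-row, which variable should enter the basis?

Negative obj-row entries: p: -1, q: -6.
The most negative is -6 in column q, so q enters.

q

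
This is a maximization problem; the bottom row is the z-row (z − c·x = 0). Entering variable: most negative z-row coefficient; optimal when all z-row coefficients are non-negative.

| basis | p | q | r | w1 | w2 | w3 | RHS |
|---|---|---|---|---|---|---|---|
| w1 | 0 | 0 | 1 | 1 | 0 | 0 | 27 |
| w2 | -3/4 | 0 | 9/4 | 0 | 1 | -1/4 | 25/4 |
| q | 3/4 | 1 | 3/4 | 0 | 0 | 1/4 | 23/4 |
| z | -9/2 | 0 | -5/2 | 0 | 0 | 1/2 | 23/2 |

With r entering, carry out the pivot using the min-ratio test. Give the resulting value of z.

166/9

Ratio test on column r — row 1: 27/1 = 27; row 2: (25/4)/(9/4) = 25/9; row 3: (23/4)/(3/4) = 23/3. Minimum is 25/9 at row 2 (w2 leaves); pivot element 9/4.
Pivot on row 2; the z-row RHS becomes 23/2 − (-5/2)·(25/9) = 166/9.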